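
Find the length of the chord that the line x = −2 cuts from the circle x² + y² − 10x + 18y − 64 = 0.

The line gives x = −2. Substituting into the circle:
y² + 18y − 40 = 0
y = 2 or y = −20, giving (−2, 2) and (−2, −20).
Chord length = distance between (−2, 2) and (−2, −20) = √484 = 22.

22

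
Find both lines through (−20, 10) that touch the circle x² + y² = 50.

x + 7y = 50 and x + y = −10

Write the tangent as mx − y + (10 − m·(−20)) = 0 and set its distance from the centre to 5√2:
(20m − (−10))² = 50(m² + 1)
7m² + 8m + 1 = 0, so m = −1/7 or m = −1.
Through (−20, 10) these give x + 7y = 50 and x + y = −10.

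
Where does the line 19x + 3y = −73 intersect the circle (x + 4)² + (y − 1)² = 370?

(−7, 20) and (−1, −18)

From the line, y = (−73 − 19x)/3. Substituting:
370x² + 2960x + 2590 = 0  ⟹  x² + 8x + 7 = 0
x = −1 or x = −7, giving (−1, −18) and (−7, 20).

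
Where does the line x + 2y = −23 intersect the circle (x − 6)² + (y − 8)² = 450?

(−9, −7) and (3, −13)

Substitute y = (−23 − x)/2:
5x² + 30x − 135 = 0  ⟹  x² + 6x − 27 = 0
x = 3 or x = −9, giving (3, −13) and (−9, −7).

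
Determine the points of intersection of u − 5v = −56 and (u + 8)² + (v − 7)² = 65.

(−16, 8) and (−1, 11)

Substitute v = (56 + u)/5:
26u² + 442u + 416 = 0  ⟹  u² + 17u + 16 = 0
u = −1 or u = −16, giving (−1, 11) and (−16, 8).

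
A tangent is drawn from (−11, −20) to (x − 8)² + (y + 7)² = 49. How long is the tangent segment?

√481

Centre (8, −7), r² = 49. |PO|² = (−19)² + (−13)² = 530.
By the tangent–radius right angle, tangent length = √(|PO|² − r²) = √481.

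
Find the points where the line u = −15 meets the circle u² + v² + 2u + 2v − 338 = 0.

(−15, −13) and (−15, 11)

The line gives u = −15. Substituting into the circle:
v² + 2v − 143 = 0
v = 11 or v = −13, giving (−15, 11) and (−15, −13).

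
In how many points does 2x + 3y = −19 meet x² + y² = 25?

0

Substituting the line into the circle gives 13x² + 76x + 136 = 0.
Discriminant = (76)² − 4·13·(136) = −1296 < 0.
No real roots: the line does not meet the circle.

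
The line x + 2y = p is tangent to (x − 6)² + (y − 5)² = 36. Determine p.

p = 16 ± 6√5

The line touches the circle iff its distance from (6, 5) is 6:
|1·6 + 2·5 − p| / √5 = 6
|p − (16)| = 6√5.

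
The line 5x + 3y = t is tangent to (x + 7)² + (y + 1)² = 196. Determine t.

Tangency holds when the distance from the centre (−7, −1) to the line equals the radius 14:
|5·(−7) + 3·(−1) − t| / √34 = 14
|t − (−38)| = 14√34.

t = −38 ± 14√34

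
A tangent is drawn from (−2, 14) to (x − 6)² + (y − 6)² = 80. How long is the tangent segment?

4√3

The centre is (6, 6) and r = 4√5. The square of the distance from P to the centre is 64 + 64 = 128.
The tangent meets the radius at right angles, so tangent² = |PO|² − r² = 128 − 80 = 48.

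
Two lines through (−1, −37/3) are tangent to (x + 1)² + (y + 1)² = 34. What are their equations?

5x + 3y = −42 and 5x − 3y = 32

Write the tangent as mx − y + (−37/3 − m·(−1)) = 0 and set its distance from the centre to √34:
[m·(0) − (34/3)]² = 34(m² + 1)
9m² − 25 = 0, so m = −5/3 or m = 5/3.
Through (−1, −37/3) these give 5x + 3y = −42 and 5x − 3y = 32.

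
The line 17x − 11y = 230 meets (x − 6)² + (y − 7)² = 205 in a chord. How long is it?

Express y = (−230 + 17x)/11 and substitute into the circle:
410x² − 11890x + 73800 = 0  ⟹  x² − 29x + 180 = 0
x = 20 or x = 9, giving (20, 10) and (9, −7).
Chord length = distance between (20, 10) and (9, −7) = √410 = √410.

√410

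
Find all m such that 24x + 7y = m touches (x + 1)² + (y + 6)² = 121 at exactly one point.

m = −341 or m = 209

Tangency holds when the distance from the centre (−1, −6) to the line equals the radius 11:
|24·(−1) + 7·(−6) − m| / √625 = 11
|m − (−66)| = 11·25, so m = 209 or m = −341.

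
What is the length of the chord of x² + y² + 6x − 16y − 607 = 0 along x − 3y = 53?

4√10

Substitute y = (−53 + x)/3:
10x² − 100x − 110 = 0  ⟹  x² − 10x − 11 = 0
x = 11 or x = −1, giving (11, −14) and (−1, −18).
Chord length = distance between (11, −14) and (−1, −18) = √160 = 4√10.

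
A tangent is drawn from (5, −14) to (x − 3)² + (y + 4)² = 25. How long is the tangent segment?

With centre O = (3, −4), |OP|² = 104 and r² = 25.
Power of the point: PT² = |PO|² − r² = 79, so PT = √79.

√79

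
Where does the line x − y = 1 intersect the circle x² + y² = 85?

Substitute y = x − 1:
2x² − 2x − 84 = 0  ⟹  x² − x − 42 = 0
x = 7 or x = −6, giving (7, 6) and (−6, −7).

(−6, −7) and (7, 6)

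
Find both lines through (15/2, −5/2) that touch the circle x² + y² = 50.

A line y − (−5/2) = m(x − (15/2)) is tangent when its distance from (0, 0) is 5√2:
[m·(−15/2) − (5/2)]² = 50(m² + 1)
m² + 6m − 7 = 0, so m = 1 or m = −7.
Through (15/2, −5/2) these give x − y = 10 and 7x + y = 50.

x − y = 10 and 7x + y = 50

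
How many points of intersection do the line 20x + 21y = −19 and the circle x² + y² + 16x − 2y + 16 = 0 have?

2

d² = (20·(−8) + 21·1 − (−19))²/841 = 14400/841; r² = 49.
Since d² < r², the line cuts the circle twice.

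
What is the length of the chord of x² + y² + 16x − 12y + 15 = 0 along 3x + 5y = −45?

Substitute y = (−45 − 3x)/5:
34x² + 850x + 5100 = 0  ⟹  x² + 25x + 150 = 0
x = −10 or x = −15, giving (−10, −3) and (−15, 0).
Chord length = distance between (−10, −3) and (−15, 0) = √34 = √34.

√34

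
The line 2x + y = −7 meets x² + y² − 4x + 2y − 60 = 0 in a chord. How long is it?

Centre (2, −1), r² = 65. Perpendicular distance d from centre to line = |10| / √5 = 10/√5.
Chord = 2√(r² − d²) = 2·√(45) = 6√5.

6√5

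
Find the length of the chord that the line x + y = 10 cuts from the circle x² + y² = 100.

From the line, y = −x + 10. Substituting:
2x² − 20x = 0  ⟹  x² − 10x = 0
x = 10 or x = 0, giving (10, 0) and (0, 10).
|(10, 0) − (0, 10)| = √((10)² + (−10)²) = 10√2.

10√2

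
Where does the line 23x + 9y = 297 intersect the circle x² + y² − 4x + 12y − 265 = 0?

From the line, y = (297 − 23x)/9. Substituting:
610x² − 16470x + 98820 = 0  ⟹  x² − 27x + 162 = 0
x = 18 or x = 9, giving (18, −13) and (9, 10).

(9, 10) and (18, −13)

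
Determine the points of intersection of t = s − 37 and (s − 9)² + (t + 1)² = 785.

Express t = s − 37 and substitute into the circle:
2s² − 90s + 592 = 0  ⟹  s² − 45s + 296 = 0
s = 37 or s = 8, giving (37, 0) and (8, −29).

(8, −29) and (37, 0)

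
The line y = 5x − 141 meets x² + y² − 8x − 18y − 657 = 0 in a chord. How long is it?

4√26

The distance from (4, 9) to the line is 130/√26, and r² = 754.
Chord = 2√(r² − d²) = 2·√(104) = 4√26.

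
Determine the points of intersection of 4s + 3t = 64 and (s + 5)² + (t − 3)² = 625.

(−5, 28) and (19, −4)

From the line, t = (64 − 4s)/3. Substituting:
25s² − 350s − 2375 = 0  ⟹  s² − 14s − 95 = 0
s = 19 or s = −5, giving (19, −4) and (−5, 28).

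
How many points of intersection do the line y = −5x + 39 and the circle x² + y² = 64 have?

2

Substituting the line into the circle gives 26x² − 390x + 1457 = 0.
Δ = 152100 − 151528 = 572.
Two real roots: the line is a secant.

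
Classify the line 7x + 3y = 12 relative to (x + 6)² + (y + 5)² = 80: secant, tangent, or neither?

d² = (7·(−6) + 3·(−5) − (12))²/58 = 4761/58; r² = 80.
Since d² > r², the line lies outside the circle.

neither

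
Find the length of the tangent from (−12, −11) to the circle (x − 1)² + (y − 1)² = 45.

Centre (1, 1), r² = 45. |PO|² = (−13)² + (−12)² = 313.
By the tangent–radius right angle, tangent length = √(|PO|² − r²) = √268 = 2√67.

2√67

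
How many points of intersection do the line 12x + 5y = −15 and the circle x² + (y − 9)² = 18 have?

0

Substituting the line into the circle gives 169x² + 1440x + 3150 = 0.
Δ = 2073600 − 2129400 = −55800.
No real roots: the line does not meet the circle.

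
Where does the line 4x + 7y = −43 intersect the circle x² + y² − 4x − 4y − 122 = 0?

(−9, −1) and (5, −9)

Express y = (−43 − 4x)/7 and substitute into the circle:
65x² + 260x − 2925 = 0  ⟹  x² + 4x − 45 = 0
x = 5 or x = −9, giving (5, −9) and (−9, −1).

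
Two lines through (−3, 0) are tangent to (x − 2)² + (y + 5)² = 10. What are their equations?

Write the tangent as mx − y + (0 − m·(−3)) = 0 and set its distance from the centre to √10:
(5m − (−5))² = 10(m² + 1)
3m² + 10m + 3 = 0, so m = −1/3 or m = −3.
With m = −1/3: x + 3y = −3. With m = −3: 3x + y = −9.

x + 3y = −3 and 3x + y = −9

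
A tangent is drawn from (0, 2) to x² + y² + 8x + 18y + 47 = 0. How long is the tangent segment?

The centre is (−4, −9) and r = 5√2. The square of the distance from P to the centre is 16 + 121 = 137.
Power of the point: PT² = |PO|² − r² = 87, so PT = √87.

√87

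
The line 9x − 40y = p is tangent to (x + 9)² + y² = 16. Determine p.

The line touches the circle iff its distance from (−9, 0) is 4:
|9·(−9) − 40·0 − p| / √1681 = 4
|p − (−81)| = 4·41, so p = 83 or p = −245.

p = −245 or p = 83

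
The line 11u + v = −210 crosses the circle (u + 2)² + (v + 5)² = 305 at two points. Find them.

(−19, −1) and (−18, −12)

Express v = −11u − 210 and substitute into the circle:
122u² + 4514u + 41724 = 0  ⟹  u² + 37u + 342 = 0
u = −18 or u = −19, giving (−18, −12) and (−19, −1).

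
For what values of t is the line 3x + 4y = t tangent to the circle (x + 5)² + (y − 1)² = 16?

t = −31 or t = 9

The line touches the circle iff its distance from (−5, 1) is 4:
|3·(−5) + 4·1 − t| / √25 = 4
|t − (−11)| = 4·5, so t = 9 or t = −31.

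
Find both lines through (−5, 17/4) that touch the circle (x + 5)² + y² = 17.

A line y − (17/4) = m(x − (−5)) is tangent when its distance from (−5, 0) is √17:
(0m − (−17/4))² = 17(m² + 1)
16m² − 1 = 0, so m = 1/4 or m = −1/4.
With m = 1/4: x − 4y = −22. With m = −1/4: x + 4y = 12.

x − 4y = −22 and x + 4y = 12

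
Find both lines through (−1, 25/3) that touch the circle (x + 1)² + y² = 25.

4x − 3y = −29 and 4x + 3y = 21

Write the tangent as mx − y + (25/3 − m·(−1)) = 0 and set its distance from the centre to 5:
(0m − (−25/3))² = 25(m² + 1)
9m² − 16 = 0, so m = 4/3 or m = −4/3.
With m = 4/3: 4x − 3y = −29. With m = −4/3: 4x + 3y = 21.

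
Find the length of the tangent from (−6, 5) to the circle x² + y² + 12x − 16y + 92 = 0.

1

With centre O = (−6, 8), |OP|² = 9 and r² = 8.
Power of the point: PT² = |PO|² − r² = 1, so PT = 1.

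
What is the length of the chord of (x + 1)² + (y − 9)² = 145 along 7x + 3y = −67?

√58

The distance from (−1, 9) to the line is 87/√58, and r² = 145.
Chord = 2√(r² − d²) = 2·√(29/2) = √58.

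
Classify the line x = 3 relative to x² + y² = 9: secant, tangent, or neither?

tangent

d² = (1·0 + 0·0 − (3))² = 9; r² = 9.
Since d² = r², the line is tangent.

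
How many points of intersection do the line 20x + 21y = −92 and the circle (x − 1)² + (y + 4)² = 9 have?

2

Substituting the line into the circle gives 841x² − 562x − 3464 = 0.
Discriminant = (−562)² − 4·841·(−3464) = 11968740 > 0.
Two real roots: the line is a secant.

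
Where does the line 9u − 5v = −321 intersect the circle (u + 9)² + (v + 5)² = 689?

Substitute v = (321 + 9u)/5:
106u² + 6678u + 104516 = 0  ⟹  u² + 63u + 986 = 0
u = −29 or u = −34, giving (−29, 12) and (−34, 3).

(−34, 3) and (−29, 12)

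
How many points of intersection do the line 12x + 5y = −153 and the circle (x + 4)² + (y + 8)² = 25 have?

d² = (12·(−4) + 5·(−8) − (−153))²/169 = 25; r² = 25.
Since d² = r², the line is tangent.

1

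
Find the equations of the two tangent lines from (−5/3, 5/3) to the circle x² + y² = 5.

Write the tangent as mx − y + (5/3 − m·(−5/3)) = 0 and set its distance from the centre to √5:
[m·(5/3) − (−5/3)]² = 5(m² + 1)
2m² − 5m + 2 = 0, so m = 1/2 or m = 2.
With m = 1/2: x − 2y = −5. With m = 2: 2x − y = −5.

x − 2y = −5 and 2x − y = −5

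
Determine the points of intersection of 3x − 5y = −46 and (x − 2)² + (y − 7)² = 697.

(−22, −4) and (23, 23)

Express y = (46 + 3x)/5 and substitute into the circle:
34x² − 34x − 17204 = 0  ⟹  x² − x − 506 = 0
x = 23 or x = −22, giving (23, 23) and (−22, −4).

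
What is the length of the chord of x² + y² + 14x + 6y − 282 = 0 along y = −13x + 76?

From the line, y = −13x + 76. Substituting:
170x² − 2040x + 5950 = 0  ⟹  x² − 12x + 35 = 0
x = 7 or x = 5, giving (7, −15) and (5, 11).
Chord length = distance between (7, −15) and (5, 11) = √680 = 2√170.

2√170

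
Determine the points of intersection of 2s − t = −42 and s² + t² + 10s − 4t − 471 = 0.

(−25, −8) and (−9, 24)

Express t = 2s + 42 and substitute into the circle:
5s² + 170s + 1125 = 0  ⟹  s² + 34s + 225 = 0
s = −9 or s = −25, giving (−9, 24) and (−25, −8).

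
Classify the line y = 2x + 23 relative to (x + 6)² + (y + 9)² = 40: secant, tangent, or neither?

Centre (−6, −9), r² = 40. Distance² from centre to line = (20)²/5 = 80.
Since d² > r², the line lies outside the circle.

neither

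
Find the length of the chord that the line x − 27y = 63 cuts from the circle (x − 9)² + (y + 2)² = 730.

From the line, y = (−63 + x)/27. Substituting:
730x² − 13140x − 473040 = 0  ⟹  x² − 18x − 648 = 0
x = 36 or x = −18, giving (36, −1) and (−18, −3).
|(36, −1) − (−18, −3)| = √((54)² + (2)²) = 2√730.

2√730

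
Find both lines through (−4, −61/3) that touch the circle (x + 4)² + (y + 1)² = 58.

7x − 3y = 33 and 7x + 3y = −89

Write the tangent as mx − y + (−61/3 − m·(−4)) = 0 and set its distance from the centre to √58:
[m·(0) − (58/3)]² = 58(m² + 1)
9m² − 49 = 0, so m = 7/3 or m = −7/3.
With m = 7/3: 7x − 3y = 33. With m = −7/3: 7x + 3y = −89.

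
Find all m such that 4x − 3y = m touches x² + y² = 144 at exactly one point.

m = −60 or m = 60

For a tangent, require d(centre, line) = r = 12.
|4·0 − 3·0 − m| / √25 = 12
|m| = 12·5, so m = 60 or m = −60.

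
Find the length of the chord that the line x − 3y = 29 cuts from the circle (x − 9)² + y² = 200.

8√10

Centre (9, 0), r² = 200. Perpendicular distance d from centre to line = |−20| / √10 = 20/√10.
Half the chord is √(r² − d²) = √(160), so the full chord is 8√10.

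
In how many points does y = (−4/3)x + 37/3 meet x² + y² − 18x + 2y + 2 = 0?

Substituting the line into the circle gives 25x² − 482x + 1609 = 0.
Δ = 232324 − 160900 = 71424.
Two real roots: the line is a secant.

2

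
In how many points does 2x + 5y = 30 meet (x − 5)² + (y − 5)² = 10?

Centre (5, 5), r² = 10. Distance² from centre to line = (5)²/29 = 25/29.
Since d² < r², the line cuts the circle twice.

2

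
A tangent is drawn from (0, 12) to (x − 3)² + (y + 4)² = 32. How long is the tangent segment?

√233

With centre O = (3, −4), |OP|² = 265 and r² = 32.
Power of the point: PT² = |PO|² − r² = 233, so PT = √233.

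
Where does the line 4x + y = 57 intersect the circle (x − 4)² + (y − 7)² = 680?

Substitute y = −4x + 57:
17x² − 408x + 1836 = 0  ⟹  x² − 24x + 108 = 0
x = 18 or x = 6, giving (18, −15) and (6, 33).

(6, 33) and (18, −15)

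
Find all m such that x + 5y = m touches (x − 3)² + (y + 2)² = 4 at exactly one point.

For a tangent, require d(centre, line) = r = 2.
|1·3 + 5·(−2) − m| / √26 = 2
|m − (−7)| = 2√26.

m = −7 ± 2√26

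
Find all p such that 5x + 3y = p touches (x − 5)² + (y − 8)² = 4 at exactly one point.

Tangency holds when the distance from the centre (5, 8) to the line equals the radius 2:
|5·5 + 3·8 − p| / √34 = 2
|p − (49)| = 2√34.

p = 49 ± 2√34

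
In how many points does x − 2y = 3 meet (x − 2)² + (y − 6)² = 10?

0

d² = (1·2 − 2·6 − (3))²/5 = 169/5; r² = 10.
Since d² > r², the line lies outside the circle.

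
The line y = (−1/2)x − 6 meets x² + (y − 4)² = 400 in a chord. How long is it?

From the line, y = (−12 − x)/2. Substituting:
5x² + 40x − 1200 = 0  ⟹  x² + 8x − 240 = 0
x = 12 or x = −20, giving (12, −12) and (−20, 4).
Chord length = distance between (12, −12) and (−20, 4) = √1280 = 16√5.

16√5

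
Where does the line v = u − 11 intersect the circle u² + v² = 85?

From the line, v = u − 11. Substituting:
2u² − 22u + 36 = 0  ⟹  u² − 11u + 18 = 0
u = 9 or u = 2, giving (9, −2) and (2, −9).

(2, −9) and (9, −2)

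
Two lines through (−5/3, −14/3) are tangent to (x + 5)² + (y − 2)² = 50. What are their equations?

x − 7y = 31 and x − y = 3

Write the tangent as mx − y + (−14/3 − m·(−5/3)) = 0 and set its distance from the centre to 5√2:
(−10/3m − (20/3))² = 50(m² + 1)
7m² − 8m + 1 = 0, so m = 1/7 or m = 1.
With m = 1/7: x − 7y = 31. With m = 1: x − y = 3.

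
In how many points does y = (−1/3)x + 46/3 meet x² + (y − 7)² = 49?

0

Substituting the line into the circle gives 10x² − 50x + 184 = 0.
Discriminant = (−50)² − 4·10·(184) = −4860 < 0.
No real roots: the line does not meet the circle.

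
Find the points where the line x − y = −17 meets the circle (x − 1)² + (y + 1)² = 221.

Express y = x + 17 and substitute into the circle:
2x² + 34x + 104 = 0  ⟹  x² + 17x + 52 = 0
x = −4 or x = −13, giving (−4, 13) and (−13, 4).

(−13, 4) and (−4, 13)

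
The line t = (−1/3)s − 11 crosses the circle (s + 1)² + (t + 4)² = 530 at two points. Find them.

(−24, −3) and (18, −17)

Substitute t = (−33 − s)/3:
10s² + 60s − 4320 = 0  ⟹  s² + 6s − 432 = 0
s = 18 or s = −24, giving (18, −17) and (−24, −3).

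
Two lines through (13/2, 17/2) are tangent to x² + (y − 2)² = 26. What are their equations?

A line y − (17/2) = m(x − (13/2)) is tangent when its distance from (0, 2) is √26:
[m·(−13/2) − (−13/2)]² = 26(m² + 1)
5m² − 26m + 5 = 0, so m = 1/5 or m = 5.
Through (13/2, 17/2) these give x − 5y = −36 and 5x − y = 24.

x − 5y = −36 and 5x − y = 24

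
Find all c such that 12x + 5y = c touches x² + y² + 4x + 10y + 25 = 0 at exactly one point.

c = −75 or c = −23

The line touches the circle iff its distance from (−2, −5) is 2:
|12·(−2) + 5·(−5) − c| / √169 = 2
|c − (−49)| = 2·13, so c = −23 or c = −75.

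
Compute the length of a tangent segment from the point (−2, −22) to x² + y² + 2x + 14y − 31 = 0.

With centre O = (−1, −7), |OP|² = 226 and r² = 81.
Power of the point: PT² = |PO|² − r² = 145, so PT = √145.

√145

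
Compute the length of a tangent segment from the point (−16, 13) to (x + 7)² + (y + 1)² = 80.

√197

The centre is (−7, −1) and r = 4√5. The square of the distance from P to the centre is 81 + 196 = 277.
The tangent meets the radius at right angles, so tangent² = |PO|² − r² = 277 − 80 = 197.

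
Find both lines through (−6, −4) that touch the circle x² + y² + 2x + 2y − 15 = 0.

A line y − (−4) = m(x − (−6)) is tangent when its distance from (−1, −1) is √17:
[m·(5) − (3)]² = 17(m² + 1)
4m² − 15m − 4 = 0, so m = 4 or m = −1/4.
With m = 4: 4x − y = −20. With m = −1/4: x + 4y = −22.

4x − y = −20 and x + 4y = −22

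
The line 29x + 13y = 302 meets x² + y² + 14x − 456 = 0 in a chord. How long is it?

√1010

Substitute y = (302 − 29x)/13:
1010x² − 15150x + 14140 = 0  ⟹  x² − 15x + 14 = 0
x = 14 or x = 1, giving (14, −8) and (1, 21).
|(14, −8) − (1, 21)| = √((13)² + (−29)²) = √1010.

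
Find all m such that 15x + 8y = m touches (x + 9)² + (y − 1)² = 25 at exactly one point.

The line touches the circle iff its distance from (−9, 1) is 5:
|15·(−9) + 8·1 − m| / √289 = 5
|m − (−127)| = 5·17, so m = −42 or m = −212.

m = −212 or m = −42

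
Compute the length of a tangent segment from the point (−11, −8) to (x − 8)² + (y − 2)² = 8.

Centre (8, 2), r² = 8. |PO|² = (−19)² + (−10)² = 461.
Power of the point: PT² = |PO|² − r² = 453, so PT = √453.

√453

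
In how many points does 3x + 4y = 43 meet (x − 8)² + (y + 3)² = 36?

d² = (3·8 + 4·(−3) − (43))²/25 = 961/25; r² = 36.
Since d² > r², the line lies outside the circle.

0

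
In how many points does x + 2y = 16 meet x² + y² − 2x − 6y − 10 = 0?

2

d² = (1·1 + 2·3 − (16))²/5 = 81/5; r² = 20.
Since d² < r², the line cuts the circle twice.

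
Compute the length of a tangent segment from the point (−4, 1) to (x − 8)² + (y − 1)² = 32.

Centre (8, 1), r² = 32. |PO|² = (−12)² + (0)² = 144.
By the tangent–radius right angle, tangent length = √(|PO|² − r²) = √112 = 4√7.

4√7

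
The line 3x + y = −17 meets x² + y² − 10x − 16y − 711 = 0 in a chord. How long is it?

Centre (5, 8), r² = 800. Perpendicular distance d from centre to line = |40| / √10 = 40/√10.
Half the chord is √(r² − d²) = √(640), so the full chord is 16√10.

16√10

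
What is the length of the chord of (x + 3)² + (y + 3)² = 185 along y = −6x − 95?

2√37

Substitute y = −6x − 95:
37x² + 1110x + 8288 = 0  ⟹  x² + 30x + 224 = 0
x = −14 or x = −16, giving (−14, −11) and (−16, 1).
Chord length = distance between (−14, −11) and (−16, 1) = √148 = 2√37.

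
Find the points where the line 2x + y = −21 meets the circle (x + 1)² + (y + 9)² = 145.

(−10, −1) and (0, −21)

From the line, y = −2x − 21. Substituting:
5x² + 50x = 0  ⟹  x² + 10x = 0
x = 0 or x = −10, giving (0, −21) and (−10, −1).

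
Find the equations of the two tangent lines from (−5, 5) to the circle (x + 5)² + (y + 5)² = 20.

2x − y = −15 and 2x + y = −5

Write the tangent as mx − y + (5 − m·(−5)) = 0 and set its distance from the centre to 2√5:
(0m − (−10))² = 20(m² + 1)
m² − 4 = 0, so m = 2 or m = −2.
With m = 2: 2x − y = −15. With m = −2: 2x + y = −5.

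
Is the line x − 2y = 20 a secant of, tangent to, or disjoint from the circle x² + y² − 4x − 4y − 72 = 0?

disjoint

Substituting the line into the circle gives 5x² − 64x + 272 = 0.
Δ = 4096 − 5440 = −1344.
No real roots: the line does not meet the circle.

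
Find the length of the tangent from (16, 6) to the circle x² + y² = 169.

With centre O = (0, 0), |OP|² = 292 and r² = 169.
The tangent meets the radius at right angles, so tangent² = |PO|² − r² = 292 − 169 = 123.

√123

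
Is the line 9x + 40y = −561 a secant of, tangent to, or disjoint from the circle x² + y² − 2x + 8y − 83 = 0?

d² = (9·1 + 40·(−4) − (−561))²/1681 = 100; r² = 100.
Since d² = r², the line is tangent.

tangent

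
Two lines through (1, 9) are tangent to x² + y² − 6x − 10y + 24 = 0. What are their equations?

x + 3y = 28 and 3x − y = −6

Let a tangent through (1, 9) have slope m. Its distance from (3, 5) must equal √10:
(2m − (−4))² = 10(m² + 1)
3m² − 8m − 3 = 0, so m = −1/3 or m = 3.
Through (1, 9) these give x + 3y = 28 and 3x − y = −6.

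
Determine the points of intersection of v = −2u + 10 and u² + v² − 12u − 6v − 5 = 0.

(1, 8) and (7, −4)

From the line, v = −2u + 10. Substituting:
5u² − 40u + 35 = 0  ⟹  u² − 8u + 7 = 0
u = 7 or u = 1, giving (7, −4) and (1, 8).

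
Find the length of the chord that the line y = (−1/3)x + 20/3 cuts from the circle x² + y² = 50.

Centre (0, 0), r² = 50. Perpendicular distance d from centre to line = |−20| / √10 = 20/√10.
Half the chord is √(r² − d²) = √(10), so the full chord is 2√10.

2√10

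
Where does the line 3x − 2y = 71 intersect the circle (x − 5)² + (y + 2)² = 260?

(13, −16) and (21, −4)

Substitute y = (−71 + 3x)/2:
13x² − 442x + 3549 = 0  ⟹  x² − 34x + 273 = 0
x = 21 or x = 13, giving (21, −4) and (13, −16).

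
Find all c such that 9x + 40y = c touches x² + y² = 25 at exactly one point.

The line touches the circle iff its distance from (0, 0) is 5:
|9·0 + 40·0 − c| / √1681 = 5
|c| = 5·41, so c = 205 or c = −205.

c = −205 or c = 205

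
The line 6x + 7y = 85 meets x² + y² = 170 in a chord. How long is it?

2√85

Substitute y = (85 − 6x)/7:
85x² − 1020x − 1105 = 0  ⟹  x² − 12x − 13 = 0
x = 13 or x = −1, giving (13, 1) and (−1, 13).
|(13, 1) − (−1, 13)| = √((14)² + (−12)²) = 2√85.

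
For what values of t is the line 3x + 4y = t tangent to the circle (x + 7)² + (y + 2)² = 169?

The line touches the circle iff its distance from (−7, −2) is 13:
|3·(−7) + 4·(−2) − t| / √25 = 13
|t − (−29)| = 13·5, so t = 36 or t = −94.

t = −94 or t = 36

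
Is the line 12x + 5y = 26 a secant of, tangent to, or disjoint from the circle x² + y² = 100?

Substituting the line into the circle gives 169x² − 624x − 1824 = 0.
Δ = 389376 − (−1233024) = 1622400.
Two real roots: the line is a secant.

secant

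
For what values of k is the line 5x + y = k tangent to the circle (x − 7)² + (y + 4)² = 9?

The line touches the circle iff its distance from (7, −4) is 3:
|5·7 + 1·(−4) − k| / √26 = 3
|k − (31)| = 3√26.

k = 31 ± 3√26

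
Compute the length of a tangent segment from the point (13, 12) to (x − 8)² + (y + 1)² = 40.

With centre O = (8, −1), |OP|² = 194 and r² = 40.
The tangent meets the radius at right angles, so tangent² = |PO|² − r² = 194 − 40 = 154.

√154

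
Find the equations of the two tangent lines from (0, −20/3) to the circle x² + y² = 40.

Write the tangent as mx − y + (−20/3 − m·(0)) = 0 and set its distance from the centre to 2√10:
(0m − (20/3))² = 40(m² + 1)
9m² − 1 = 0, so m = −1/3 or m = 1/3.
With m = −1/3: x + 3y = −20. With m = 1/3: x − 3y = 20.

x + 3y = −20 and x − 3y = 20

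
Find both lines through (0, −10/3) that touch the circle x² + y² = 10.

x − 3y = 10 and x + 3y = −10

Let a tangent through (0, −10/3) have slope m. Its distance from (0, 0) must equal √10:
[m·(0) − (10/3)]² = 10(m² + 1)
9m² − 1 = 0, so m = 1/3 or m = −1/3.
Through (0, −10/3) these give x − 3y = 10 and x + 3y = −10.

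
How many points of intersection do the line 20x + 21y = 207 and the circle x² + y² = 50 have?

0

Centre (0, 0), r² = 50. Distance² from centre to line = (−207)²/841 = 42849/841.
Since d² > r², the line lies outside the circle.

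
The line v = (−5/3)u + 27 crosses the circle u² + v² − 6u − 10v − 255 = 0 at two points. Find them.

(3, 22) and (18, −3)

Express v = (81 − 5u)/3 and substitute into the circle:
34u² − 714u + 1836 = 0  ⟹  u² − 21u + 54 = 0
u = 18 or u = 3, giving (18, −3) and (3, 22).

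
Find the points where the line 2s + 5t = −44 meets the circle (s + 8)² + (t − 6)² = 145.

(−17, −2) and (−7, −6)

Substitute t = (−44 − 2s)/5:
29s² + 696s + 3451 = 0  ⟹  s² + 24s + 119 = 0
s = −7 or s = −17, giving (−7, −6) and (−17, −2).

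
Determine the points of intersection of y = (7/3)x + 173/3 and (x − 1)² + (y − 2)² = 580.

Express y = (173 + 7x)/3 and substitute into the circle:
58x² + 2320x + 22678 = 0  ⟹  x² + 40x + 391 = 0
x = −17 or x = −23, giving (−17, 18) and (−23, 4).

(−23, 4) and (−17, 18)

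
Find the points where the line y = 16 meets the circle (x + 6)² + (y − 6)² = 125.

Express y = 16 and substitute into the circle:
x² + 12x + 11 = 0
x = −1 or x = −11, giving (−1, 16) and (−11, 16).

(−11, 16) and (−1, 16)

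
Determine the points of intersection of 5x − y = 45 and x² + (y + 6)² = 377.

(4, −25) and (11, 10)

Substitute y = 5x − 45:
26x² − 390x + 1144 = 0  ⟹  x² − 15x + 44 = 0
x = 11 or x = 4, giving (11, 10) and (4, −25).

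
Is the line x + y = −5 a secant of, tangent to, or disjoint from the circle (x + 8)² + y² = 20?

secant

Substituting the line into the circle gives 2x² + 26x + 69 = 0.
Discriminant = (26)² − 4·2·(69) = 124 > 0.
Two real roots: the line is a secant.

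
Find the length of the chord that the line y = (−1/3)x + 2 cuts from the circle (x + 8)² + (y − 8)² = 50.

Centre (−8, 8), r² = 50. Perpendicular distance d from centre to line = |10| / √10 = 10/√10.
Chord = 2√(r² − d²) = 2·√(40) = 4√10.

4√10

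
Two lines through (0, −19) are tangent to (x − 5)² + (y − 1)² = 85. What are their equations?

7x − 6y = 114 and 9x + 2y = −38

A line y − (−19) = m(x − (0)) is tangent when its distance from (5, 1) is √85:
(5m − (20))² = 85(m² + 1)
12m² + 40m − 63 = 0, so m = 7/6 or m = −9/2.
With m = 7/6: 7x − 6y = 114. With m = −9/2: 9x + 2y = −38.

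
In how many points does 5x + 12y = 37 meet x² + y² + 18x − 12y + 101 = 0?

2

Substituting the line into the circle gives 169x² + 2942x + 10585 = 0.
Discriminant = (2942)² − 4·169·(10585) = 1499904 > 0.
Two real roots: the line is a secant.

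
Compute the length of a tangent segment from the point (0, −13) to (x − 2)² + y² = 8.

√165

With centre O = (2, 0), |OP|² = 173 and r² = 8.
The tangent meets the radius at right angles, so tangent² = |PO|² − r² = 173 − 8 = 165.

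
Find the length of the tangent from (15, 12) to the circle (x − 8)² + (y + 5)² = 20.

With centre O = (8, −5), |OP|² = 338 and r² = 20.
The tangent meets the radius at right angles, so tangent² = |PO|² − r² = 338 − 20 = 318.

√318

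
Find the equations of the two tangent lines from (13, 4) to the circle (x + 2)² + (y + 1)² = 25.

Let a tangent through (13, 4) have slope m. Its distance from (−2, −1) must equal 5:
[m·(−15) − (−5)]² = 25(m² + 1)
4m² − 3m = 0, so m = 3/4 or m = 0.
Through (13, 4) these give 3x − 4y = 23 and y = 4.

3x − 4y = 23 and y = 4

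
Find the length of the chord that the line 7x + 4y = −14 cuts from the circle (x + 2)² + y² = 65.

2√65

The distance from (−2, 0) to the line is 0/√65, and r² = 65.
Half the chord is √(r² − d²) = √(65), so the full chord is 2√65.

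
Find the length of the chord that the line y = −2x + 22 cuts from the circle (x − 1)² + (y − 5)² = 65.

4√5

Express y = −2x + 22 and substitute into the circle:
5x² − 70x + 225 = 0  ⟹  x² − 14x + 45 = 0
x = 9 or x = 5, giving (9, 4) and (5, 12).
Chord length = distance between (9, 4) and (5, 12) = √80 = 4√5.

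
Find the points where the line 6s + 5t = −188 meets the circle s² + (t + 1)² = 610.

(−23, −10) and (−13, −22)

Substitute t = (−188 − 6s)/5:
61s² + 2196s + 18239 = 0  ⟹  s² + 36s + 299 = 0
s = −13 or s = −23, giving (−13, −22) and (−23, −10).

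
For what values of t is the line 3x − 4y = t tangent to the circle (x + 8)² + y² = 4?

t = −34 or t = −14

For a tangent, require d(centre, line) = r = 2.
|3·(−8) − 4·0 − t| / √25 = 2
|t − (−24)| = 2·5, so t = −14 or t = −34.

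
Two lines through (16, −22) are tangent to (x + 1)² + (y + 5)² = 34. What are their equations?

5x + 3y = 14 and 3x + 5y = −62

Write the tangent as mx − y + (−22 − m·(16)) = 0 and set its distance from the centre to √34:
[m·(−17) − (17)]² = 34(m² + 1)
15m² + 34m + 15 = 0, so m = −5/3 or m = −3/5.
With m = −5/3: 5x + 3y = 14. With m = −3/5: 3x + 5y = −62.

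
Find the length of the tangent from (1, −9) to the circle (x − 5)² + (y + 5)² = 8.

Centre (5, −5), r² = 8. |PO|² = (−4)² + (−4)² = 32.
Power of the point: PT² = |PO|² − r² = 24, so PT = 2√6.

2√6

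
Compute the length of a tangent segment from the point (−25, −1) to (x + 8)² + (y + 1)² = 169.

With centre O = (−8, −1), |OP|² = 289 and r² = 169.
Power of the point: PT² = |PO|² − r² = 120, so PT = 2√30.

2√30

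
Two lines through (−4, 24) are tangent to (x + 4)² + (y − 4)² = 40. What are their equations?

3x + y = 12 and 3x − y = −36

A line y − (24) = m(x − (−4)) is tangent when its distance from (−4, 4) is 2√10:
[m·(0) − (−20)]² = 40(m² + 1)
m² − 9 = 0, so m = −3 or m = 3.
With m = −3: 3x + y = 12. With m = 3: 3x − y = −36.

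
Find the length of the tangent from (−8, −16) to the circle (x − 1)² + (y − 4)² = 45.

Centre (1, 4), r² = 45. |PO|² = (−9)² + (−20)² = 481.
By the tangent–radius right angle, tangent length = √(|PO|² − r²) = √436 = 2√109.

2√109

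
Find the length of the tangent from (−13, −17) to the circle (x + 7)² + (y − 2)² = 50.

√347

With centre O = (−7, 2), |OP|² = 397 and r² = 50.
The tangent meets the radius at right angles, so tangent² = |PO|² − r² = 397 − 50 = 347.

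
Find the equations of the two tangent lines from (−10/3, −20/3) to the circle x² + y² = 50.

x + y = −10 and x + 7y = −50

A line y − (−20/3) = m(x − (−10/3)) is tangent when its distance from (0, 0) is 5√2:
[m·(10/3) − (20/3)]² = 50(m² + 1)
7m² + 8m + 1 = 0, so m = −1 or m = −1/7.
With m = −1: x + y = −10. With m = −1/7: x + 7y = −50.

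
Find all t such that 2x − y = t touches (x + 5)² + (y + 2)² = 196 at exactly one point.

Tangency holds when the distance from the centre (−5, −2) to the line equals the radius 14:
|2·(−5) − 1·(−2) − t| / √5 = 14
|t − (−8)| = 14√5.

t = −8 ± 14√5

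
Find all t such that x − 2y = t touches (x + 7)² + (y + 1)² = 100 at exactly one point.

Tangency holds when the distance from the centre (−7, −1) to the line equals the radius 10:
|1·(−7) − 2·(−1) − t| / √5 = 10
|t − (−5)| = 10√5.

t = −5 ± 10√5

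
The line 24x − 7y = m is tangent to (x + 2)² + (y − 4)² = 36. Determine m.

The line touches the circle iff its distance from (−2, 4) is 6:
|24·(−2) − 7·4 − m| / √625 = 6
|m − (−76)| = 6·25, so m = 74 or m = −226.

m = −226 or m = 74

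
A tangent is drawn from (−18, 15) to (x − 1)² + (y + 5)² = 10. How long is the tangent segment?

√751

Centre (1, −5), r² = 10. |PO|² = (−19)² + (20)² = 761.
Power of the point: PT² = |PO|² − r² = 751, so PT = √751.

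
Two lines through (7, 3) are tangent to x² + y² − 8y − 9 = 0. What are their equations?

A line y − (3) = m(x − (7)) is tangent when its distance from (0, 4) is 5:
[m·(−7) − (1)]² = 25(m² + 1)
12m² + 7m − 12 = 0, so m = 3/4 or m = −4/3.
With m = 3/4: 3x − 4y = 9. With m = −4/3: 4x + 3y = 37.

3x − 4y = 9 and 4x + 3y = 37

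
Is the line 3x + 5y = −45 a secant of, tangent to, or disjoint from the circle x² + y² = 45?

disjoint

Centre (0, 0), r² = 45. Distance² from centre to line = (45)²/34 = 2025/34.
Since d² > r², the line lies outside the circle.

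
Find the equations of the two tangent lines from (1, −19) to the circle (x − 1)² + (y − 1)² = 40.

3x + y = −16 and 3x − y = 22

Let a tangent through (1, −19) have slope m. Its distance from (1, 1) must equal 2√10:
[m·(0) − (20)]² = 40(m² + 1)
m² − 9 = 0, so m = −3 or m = 3.
With m = −3: 3x + y = −16. With m = 3: 3x − y = 22.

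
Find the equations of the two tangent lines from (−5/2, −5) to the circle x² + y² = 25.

4x + 3y = −25 and y = −5

Let a tangent through (−5/2, −5) have slope m. Its distance from (0, 0) must equal 5:
[m·(5/2) − (5)]² = 25(m² + 1)
3m² + 4m = 0, so m = −4/3 or m = 0.
With m = −4/3: 4x + 3y = −25. With m = 0: y = −5.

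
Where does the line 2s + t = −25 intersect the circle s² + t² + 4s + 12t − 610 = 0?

(−19, 13) and (3, −31)

Express t = −2s − 25 and substitute into the circle:
5s² + 80s − 285 = 0  ⟹  s² + 16s − 57 = 0
s = 3 or s = −19, giving (3, −31) and (−19, 13).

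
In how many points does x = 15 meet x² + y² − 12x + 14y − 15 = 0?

d² = (1·6 + 0·(−7) − (15))² = 81; r² = 100.
Since d² < r², the line cuts the circle twice.

2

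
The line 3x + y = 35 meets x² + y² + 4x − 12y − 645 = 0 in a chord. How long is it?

Centre (−2, 6), r² = 685. Perpendicular distance d from centre to line = |−35| / √10 = 35/√10.
Half the chord is √(r² − d²) = √(1125/2), so the full chord is 15√10.

15√10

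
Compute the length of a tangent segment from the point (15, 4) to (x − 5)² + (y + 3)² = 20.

√129

Centre (5, −3), r² = 20. |PO|² = (10)² + (7)² = 149.
Power of the point: PT² = |PO|² − r² = 129, so PT = √129.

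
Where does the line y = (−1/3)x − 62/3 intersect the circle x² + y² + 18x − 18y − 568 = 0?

Substitute y = (−62 − x)/3:
10x² + 340x + 2080 = 0  ⟹  x² + 34x + 208 = 0
x = −8 or x = −26, giving (−8, −18) and (−26, −12).

(−26, −12) and (−8, −18)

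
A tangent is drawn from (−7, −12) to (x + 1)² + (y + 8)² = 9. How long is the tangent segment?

√43

With centre O = (−1, −8), |OP|² = 52 and r² = 9.
The tangent meets the radius at right angles, so tangent² = |PO|² − r² = 52 − 9 = 43.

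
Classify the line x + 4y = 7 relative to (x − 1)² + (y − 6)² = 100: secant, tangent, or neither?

Centre (1, 6), r² = 100. Distance² from centre to line = (18)²/17 = 324/17.
Since d² < r², the line cuts the circle twice.

secant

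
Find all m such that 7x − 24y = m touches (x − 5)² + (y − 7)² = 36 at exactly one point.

For a tangent, require d(centre, line) = r = 6.
|7·5 − 24·7 − m| / √625 = 6
|m − (−133)| = 6·25, so m = 17 or m = −283.

m = −283 or m = 17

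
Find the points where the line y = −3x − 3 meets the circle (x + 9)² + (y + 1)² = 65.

From the line, y = −3x − 3. Substituting:
10x² + 30x + 20 = 0  ⟹  x² + 3x + 2 = 0
x = −1 or x = −2, giving (−1, 0) and (−2, 3).

(−2, 3) and (−1, 0)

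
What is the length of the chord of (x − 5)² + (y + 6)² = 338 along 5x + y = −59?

Substitute y = −5x − 59:
26x² + 520x + 2496 = 0  ⟹  x² + 20x + 96 = 0
x = −8 or x = −12, giving (−8, −19) and (−12, 1).
|(−8, −19) − (−12, 1)| = √((4)² + (−20)²) = 4√26.

4√26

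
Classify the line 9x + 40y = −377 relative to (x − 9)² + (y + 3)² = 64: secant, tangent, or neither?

d² = (9·9 + 40·(−3) − (−377))²/1681 = 114244/1681; r² = 64.
Since d² > r², the line lies outside the circle.

neither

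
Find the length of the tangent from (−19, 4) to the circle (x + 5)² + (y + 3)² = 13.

The centre is (−5, −3) and r = √13. The square of the distance from P to the centre is 196 + 49 = 245.
Power of the point: PT² = |PO|² − r² = 232, so PT = 2√58.

2√58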